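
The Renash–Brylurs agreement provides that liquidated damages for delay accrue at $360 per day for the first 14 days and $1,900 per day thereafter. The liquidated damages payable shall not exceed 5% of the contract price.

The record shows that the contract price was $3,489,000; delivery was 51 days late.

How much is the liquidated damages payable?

First 14 days: 14 × $360 = $5,040
Remaining days: (51 − 14) × $1,900 = $70,300
Accrued per-day damages: $5,040 + $70,300 = $75,340
Cap: 5% of $3,489,000 = $174,450
Cap at $174,450: $75,340 is within the cap, no reduction.

Liquidated damages: $75,340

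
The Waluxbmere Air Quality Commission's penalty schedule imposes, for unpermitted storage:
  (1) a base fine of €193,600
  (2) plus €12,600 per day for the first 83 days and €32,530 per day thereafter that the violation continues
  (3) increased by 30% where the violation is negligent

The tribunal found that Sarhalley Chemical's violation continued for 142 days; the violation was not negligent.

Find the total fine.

€3,158,670

First 83 days: 83 × €12,600 = €1,045,800
Remaining days: (142 − 83) × €32,530 = €1,919,270
Per-day component: €1,045,800 + €1,919,270 = €2,965,070
Base plus per-day: €193,600 + €2,965,070 = €3,158,670
The violation was not negligent: no 30% increase.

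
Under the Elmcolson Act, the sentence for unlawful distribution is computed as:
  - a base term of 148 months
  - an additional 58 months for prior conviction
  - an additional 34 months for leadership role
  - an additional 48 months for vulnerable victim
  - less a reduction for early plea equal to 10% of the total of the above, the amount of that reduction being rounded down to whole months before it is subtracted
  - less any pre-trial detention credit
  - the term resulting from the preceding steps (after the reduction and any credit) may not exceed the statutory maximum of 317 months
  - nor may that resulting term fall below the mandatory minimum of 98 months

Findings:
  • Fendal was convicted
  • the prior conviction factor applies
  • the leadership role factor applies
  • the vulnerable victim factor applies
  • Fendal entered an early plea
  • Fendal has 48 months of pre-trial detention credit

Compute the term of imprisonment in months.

Sentence: 212 months

Prior conviction enhancement: +58 months
Leadership role enhancement: +34 months
Vulnerable victim enhancement: +48 months
Adjusted term: 148 months + 58 months + 34 months + 48 months = 288 months
Early plea reduction: 10% of 288 months = 28 months (rounded down)
After reduction: 288 − 28 = 260 months
Less pre-trial detention credit: 260 months − 48 months = 212 months
Cap at 317 months: 212 months is within the cap, no reduction.
Minimum 98 months: 212 months meets the minimum, no increase.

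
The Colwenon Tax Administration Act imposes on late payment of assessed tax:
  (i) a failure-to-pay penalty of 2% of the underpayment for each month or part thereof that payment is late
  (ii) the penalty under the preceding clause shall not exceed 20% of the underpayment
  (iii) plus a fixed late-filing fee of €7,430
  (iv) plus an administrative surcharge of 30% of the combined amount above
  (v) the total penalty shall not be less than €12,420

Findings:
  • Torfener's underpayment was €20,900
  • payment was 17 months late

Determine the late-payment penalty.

Accrued rate: 2% × 17 = 34%, capped at 20% → 20%
Failure-to-pay penalty: 20% of €20,900 = €4,180
Penalty before surcharge: €4,180 + €7,430 = €11,610
Administrative surcharge: 30% of €11,610 = €3,483
Total penalty: €11,610 + €3,483 = €15,093
Minimum €12,420: €15,093 meets the minimum, no increase.

€15,093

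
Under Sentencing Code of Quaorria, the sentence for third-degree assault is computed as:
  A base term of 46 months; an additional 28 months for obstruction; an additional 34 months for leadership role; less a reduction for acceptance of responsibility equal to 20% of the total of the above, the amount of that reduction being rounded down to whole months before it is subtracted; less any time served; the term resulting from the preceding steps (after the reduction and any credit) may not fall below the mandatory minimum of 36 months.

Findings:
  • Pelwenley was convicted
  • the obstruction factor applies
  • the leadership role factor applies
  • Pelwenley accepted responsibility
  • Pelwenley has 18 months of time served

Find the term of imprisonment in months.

69 months

Obstruction enhancement: +28 months
Leadership role enhancement: +34 months
Adjusted term: 46 months + 28 months + 34 months = 108 months
Acceptance of responsibility reduction: 20% of 108 months = 21 months (rounded down)
After reduction: 108 − 21 = 87 months
Less time served: 87 months − 18 months = 69 months
Minimum 36 months: 69 months meets the minimum, no increase.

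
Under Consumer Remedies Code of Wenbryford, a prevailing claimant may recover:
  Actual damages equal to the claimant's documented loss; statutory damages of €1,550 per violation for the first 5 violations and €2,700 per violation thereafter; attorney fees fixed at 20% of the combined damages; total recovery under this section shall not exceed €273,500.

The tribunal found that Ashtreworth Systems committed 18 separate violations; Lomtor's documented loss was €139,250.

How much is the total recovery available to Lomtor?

Total recovery: €218,520

First 5 violations: 5 × €1,550 = €7,750
Remaining violations: (18 − 5) × €2,700 = €35,100
Statutory damages: €7,750 + €35,100 = €42,850
Combined damages: €139,250 + €42,850 = €182,100
Attorney fees: 20% of €182,100 = €36,420
Total before cap: €182,100 + €36,420 = €218,520
Cap at €273,500: €218,520 is within the cap, no reduction.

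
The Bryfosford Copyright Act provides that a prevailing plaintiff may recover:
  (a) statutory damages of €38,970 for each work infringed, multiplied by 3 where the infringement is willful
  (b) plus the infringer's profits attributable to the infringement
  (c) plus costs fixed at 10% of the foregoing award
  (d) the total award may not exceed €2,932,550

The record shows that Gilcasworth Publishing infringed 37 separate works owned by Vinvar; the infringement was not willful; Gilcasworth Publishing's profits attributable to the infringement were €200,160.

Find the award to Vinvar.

€1,806,255

Statutory damages: 37 × €38,970 = €1,441,890
Infringement not willful: no ×3 enhancement.
Combined award: €1,441,890 + €200,160 = €1,642,050
Costs: 10% of €1,642,050 = €164,205
Award plus costs: €1,642,050 + €164,205 = €1,806,255
Cap at €2,932,550: €1,806,255 is within the cap, no reduction.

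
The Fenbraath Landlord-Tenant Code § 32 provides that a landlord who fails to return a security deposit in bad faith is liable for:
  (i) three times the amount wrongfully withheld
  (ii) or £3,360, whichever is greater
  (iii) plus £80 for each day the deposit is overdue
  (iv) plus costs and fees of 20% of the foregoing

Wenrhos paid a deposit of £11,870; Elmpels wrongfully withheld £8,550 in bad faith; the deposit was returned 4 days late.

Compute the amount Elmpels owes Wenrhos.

£31,164

Trebled: 3 × £8,550 = £25,650
Minimum £3,360: £25,650 meets the minimum, no increase.
Late-return penalty: 4 × £80 = £320
Damages plus late penalty: £25,650 + £320 = £25,970
Costs and fees: 20% of £25,970 = £5,194
Total recovery: £25,970 + £5,194 = £31,164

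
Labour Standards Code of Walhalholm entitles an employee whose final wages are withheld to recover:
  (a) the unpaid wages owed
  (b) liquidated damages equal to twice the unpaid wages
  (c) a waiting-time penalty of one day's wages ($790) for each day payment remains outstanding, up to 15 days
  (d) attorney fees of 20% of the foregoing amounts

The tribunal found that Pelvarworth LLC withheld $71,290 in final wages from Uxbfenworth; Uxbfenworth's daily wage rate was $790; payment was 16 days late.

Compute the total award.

Total award: $270,864

Doubled: 2 × $71,290 = $142,580
Penalty days: min(16, 15) = 15
Waiting-time penalty: 15 × $790 = $11,850
Subtotal: $71,290 + $142,580 + $11,850 = $225,720
Attorney fees: 20% of $225,720 = $45,144
Total award: $225,720 + $45,144 = $270,864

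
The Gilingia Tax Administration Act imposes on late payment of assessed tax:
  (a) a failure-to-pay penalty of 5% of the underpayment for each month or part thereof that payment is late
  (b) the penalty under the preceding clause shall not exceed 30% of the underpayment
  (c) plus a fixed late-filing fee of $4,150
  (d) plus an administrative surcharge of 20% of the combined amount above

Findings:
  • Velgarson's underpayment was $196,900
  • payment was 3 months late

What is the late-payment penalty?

Accrued rate: 5% × 3 = 15%, capped at 30% → 15%
Failure-to-pay penalty: 15% of $196,900 = $29,535
Penalty before surcharge: $29,535 + $4,150 = $33,685
Administrative surcharge: 20% of $33,685 = $6,737
Total penalty: $33,685 + $6,737 = $40,422

$40,422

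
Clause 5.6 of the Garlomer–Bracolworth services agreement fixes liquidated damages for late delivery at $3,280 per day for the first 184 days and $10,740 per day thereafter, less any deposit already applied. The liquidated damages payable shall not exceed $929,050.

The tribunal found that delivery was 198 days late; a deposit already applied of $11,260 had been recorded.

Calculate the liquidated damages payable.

$742,620

First 184 days: 184 × $3,280 = $603,520
Remaining days: (198 − 184) × $10,740 = $150,360
Accrued per-day damages: $603,520 + $150,360 = $753,880
Less deposit already applied: $753,880 − $11,260 = $742,620
Cap at $929,050: $742,620 is within the cap, no reduction.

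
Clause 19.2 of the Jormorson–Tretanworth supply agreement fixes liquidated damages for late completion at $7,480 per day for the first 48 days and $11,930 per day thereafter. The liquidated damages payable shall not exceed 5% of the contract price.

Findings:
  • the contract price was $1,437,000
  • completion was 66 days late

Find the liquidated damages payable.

First 48 days: 48 × $7,480 = $359,040
Remaining days: (66 − 48) × $11,930 = $214,740
Accrued per-day damages: $359,040 + $214,740 = $573,780
Cap: 5% of $1,437,000 = $71,850
Cap at $71,850: $573,780 exceeds the cap → $71,850

$71,850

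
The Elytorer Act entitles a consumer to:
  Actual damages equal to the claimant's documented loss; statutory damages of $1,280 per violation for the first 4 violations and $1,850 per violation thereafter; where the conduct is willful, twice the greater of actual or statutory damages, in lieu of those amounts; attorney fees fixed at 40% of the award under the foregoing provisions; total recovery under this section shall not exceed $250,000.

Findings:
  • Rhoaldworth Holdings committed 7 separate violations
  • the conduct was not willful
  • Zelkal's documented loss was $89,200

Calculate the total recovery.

First 4 violations: 4 × $1,280 = $5,120
Remaining violations: (7 − 4) × $1,850 = $5,550
Statutory damages: $5,120 + $5,550 = $10,670
Conduct not willful: the in-lieu enhancement does not apply.
Actual plus statutory damages: $89,200 + $10,670 = $99,870
Attorney fees: 40% of $99,870 = $39,948
Total before cap: $99,870 + $39,948 = $139,818
Cap at $250,000: $139,818 is within the cap, no reduction.

Total recovery: $139,818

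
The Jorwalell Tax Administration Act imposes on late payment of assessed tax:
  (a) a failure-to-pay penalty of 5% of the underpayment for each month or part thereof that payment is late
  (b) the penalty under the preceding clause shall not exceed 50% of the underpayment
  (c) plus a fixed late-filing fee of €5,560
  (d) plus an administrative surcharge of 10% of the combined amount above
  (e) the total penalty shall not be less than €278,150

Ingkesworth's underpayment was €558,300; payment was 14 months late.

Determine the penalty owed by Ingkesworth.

Accrued rate: 5% × 14 = 70%, capped at 50% → 50%
Failure-to-pay penalty: 50% of €558,300 = €279,150
Penalty before surcharge: €279,150 + €5,560 = €284,710
Administrative surcharge: 10% of €284,710 = €28,471
Total penalty: €284,710 + €28,471 = €313,181
Minimum €278,150: €313,181 meets the minimum, no increase.

Penalty: €313,181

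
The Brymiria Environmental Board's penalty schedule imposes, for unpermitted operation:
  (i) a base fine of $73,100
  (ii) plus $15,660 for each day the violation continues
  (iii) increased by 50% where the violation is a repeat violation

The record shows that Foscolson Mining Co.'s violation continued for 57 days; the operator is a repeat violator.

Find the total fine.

Per-day component: 57 × $15,660 = $892,620
Base plus per-day: $73,100 + $892,620 = $965,720
Enhancement: 50% of $965,720 = $482,860
Enhanced fine: $965,720 + $482,860 = $1,448,580

$1,448,580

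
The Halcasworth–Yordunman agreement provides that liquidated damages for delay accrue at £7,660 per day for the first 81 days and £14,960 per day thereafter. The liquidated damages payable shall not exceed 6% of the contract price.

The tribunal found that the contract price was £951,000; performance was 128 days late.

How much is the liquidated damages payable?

Liquidated damages: £57,060

First 81 days: 81 × £7,660 = £620,460
Remaining days: (128 − 81) × £14,960 = £703,120
Accrued per-day damages: £620,460 + £703,120 = £1,323,580
Cap: 6% of £951,000 = £57,060
Cap at £57,060: £1,323,580 exceeds the cap → £57,060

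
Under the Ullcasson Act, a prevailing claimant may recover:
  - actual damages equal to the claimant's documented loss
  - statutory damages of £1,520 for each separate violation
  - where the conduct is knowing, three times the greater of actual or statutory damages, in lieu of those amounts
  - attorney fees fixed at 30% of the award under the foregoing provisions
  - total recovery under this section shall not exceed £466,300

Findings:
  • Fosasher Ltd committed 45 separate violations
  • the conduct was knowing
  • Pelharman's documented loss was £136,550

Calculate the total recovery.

Statutory damages: 45 × £1,520 = £68,400
Greater of actual damages (£136,550) or statutory damages (£68,400): £136,550
Trebled: 3 × £136,550 = £409,650
Attorney fees: 30% of £409,650 = £122,895
Total before cap: £409,650 + £122,895 = £532,545
Cap at £466,300: £532,545 exceeds the cap → £466,300

£466,300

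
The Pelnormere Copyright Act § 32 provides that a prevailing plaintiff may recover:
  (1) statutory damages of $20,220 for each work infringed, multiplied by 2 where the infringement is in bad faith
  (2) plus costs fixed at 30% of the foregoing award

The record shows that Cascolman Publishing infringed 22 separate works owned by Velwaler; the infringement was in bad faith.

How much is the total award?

Statutory damages: 22 × $20,220 = $444,840
Doubled: 2 × $444,840 = $889,680
Costs: 30% of $889,680 = $266,904
Award plus costs: $889,680 + $266,904 = $1,156,584

$1,156,584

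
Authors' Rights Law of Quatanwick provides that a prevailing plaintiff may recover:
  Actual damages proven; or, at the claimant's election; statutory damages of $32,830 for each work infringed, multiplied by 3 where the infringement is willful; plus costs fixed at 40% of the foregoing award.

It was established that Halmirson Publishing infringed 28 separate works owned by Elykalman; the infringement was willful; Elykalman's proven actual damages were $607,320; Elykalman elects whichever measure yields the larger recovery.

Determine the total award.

Award: $3,860,808

Statutory damages: 28 × $32,830 = $919,240
Trebled: 3 × $919,240 = $2,757,720
Greater of actual damages ($607,320) or enhanced statutory damages ($2,757,720): $2,757,720
Costs: 40% of $2,757,720 = $1,103,088
Award plus costs: $2,757,720 + $1,103,088 = $3,860,808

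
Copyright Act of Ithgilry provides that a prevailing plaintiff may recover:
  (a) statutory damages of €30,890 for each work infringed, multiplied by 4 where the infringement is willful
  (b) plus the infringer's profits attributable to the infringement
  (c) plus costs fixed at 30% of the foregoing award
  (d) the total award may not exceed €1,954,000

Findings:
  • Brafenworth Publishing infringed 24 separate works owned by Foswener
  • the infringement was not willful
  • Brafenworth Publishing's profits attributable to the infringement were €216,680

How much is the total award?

Statutory damages: 24 × €30,890 = €741,360
Infringement not willful: no ×4 enhancement.
Combined award: €741,360 + €216,680 = €958,040
Costs: 30% of €958,040 = €287,412
Award plus costs: €958,040 + €287,412 = €1,245,452
Cap at €1,954,000: €1,245,452 is within the cap, no reduction.

€1,245,452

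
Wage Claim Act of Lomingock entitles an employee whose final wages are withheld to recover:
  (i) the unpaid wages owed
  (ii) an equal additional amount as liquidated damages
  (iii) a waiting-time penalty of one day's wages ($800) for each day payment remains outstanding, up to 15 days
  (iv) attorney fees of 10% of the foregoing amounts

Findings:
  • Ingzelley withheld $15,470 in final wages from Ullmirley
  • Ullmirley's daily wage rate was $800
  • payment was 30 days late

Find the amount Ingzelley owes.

Liquidated damages (equal amount): $15,470
Penalty days: min(30, 15) = 15
Waiting-time penalty: 15 × $800 = $12,000
Subtotal: $15,470 + $15,470 + $12,000 = $42,940
Attorney fees: 10% of $42,940 = $4,294
Total award: $42,940 + $4,294 = $47,234

$47,234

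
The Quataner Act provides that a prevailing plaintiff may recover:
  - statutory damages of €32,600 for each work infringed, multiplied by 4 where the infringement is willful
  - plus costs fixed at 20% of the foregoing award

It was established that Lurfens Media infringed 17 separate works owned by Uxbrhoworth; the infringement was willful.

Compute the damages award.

Statutory damages: 17 × €32,600 = €554,200
Multiplied by 4: 4 × €554,200 = €2,216,800
Costs: 20% of €2,216,800 = €443,360
Award plus costs: €2,216,800 + €443,360 = €2,660,160

€2,660,160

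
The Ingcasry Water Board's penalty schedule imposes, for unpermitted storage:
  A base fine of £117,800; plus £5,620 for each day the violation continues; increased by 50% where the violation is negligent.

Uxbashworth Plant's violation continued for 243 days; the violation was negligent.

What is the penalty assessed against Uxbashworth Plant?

£2,225,190

Per-day component: 243 × £5,620 = £1,365,660
Base plus per-day: £117,800 + £1,365,660 = £1,483,460
Enhancement: 50% of £1,483,460 = £741,730
Enhanced fine: £1,483,460 + £741,730 = £2,225,190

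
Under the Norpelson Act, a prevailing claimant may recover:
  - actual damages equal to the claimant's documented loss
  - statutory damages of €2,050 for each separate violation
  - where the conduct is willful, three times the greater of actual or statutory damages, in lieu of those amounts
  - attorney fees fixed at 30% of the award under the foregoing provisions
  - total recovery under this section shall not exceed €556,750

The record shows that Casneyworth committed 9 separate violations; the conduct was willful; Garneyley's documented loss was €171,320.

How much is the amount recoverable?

€556,750

Statutory damages: 9 × €2,050 = €18,450
Greater of actual damages (€171,320) or statutory damages (€18,450): €171,320
Trebled: 3 × €171,320 = €513,960
Attorney fees: 30% of €513,960 = €154,188
Total before cap: €513,960 + €154,188 = €668,148
Cap at €556,750: €668,148 exceeds the cap → €556,750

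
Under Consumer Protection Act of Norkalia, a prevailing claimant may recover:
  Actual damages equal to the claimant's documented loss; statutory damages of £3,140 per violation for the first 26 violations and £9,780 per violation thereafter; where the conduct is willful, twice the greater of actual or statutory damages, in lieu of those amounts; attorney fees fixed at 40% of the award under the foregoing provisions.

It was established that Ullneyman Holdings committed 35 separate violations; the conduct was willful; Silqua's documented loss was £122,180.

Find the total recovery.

£475,048

First 26 violations: 26 × £3,140 = £81,640
Remaining violations: (35 − 26) × £9,780 = £88,020
Statutory damages: £81,640 + £88,020 = £169,660
Greater of actual damages (£122,180) or statutory damages (£169,660): £169,660
Doubled: 2 × £169,660 = £339,320
Attorney fees: 40% of £339,320 = £135,728
Total recovery: £339,320 + £135,728 = £475,048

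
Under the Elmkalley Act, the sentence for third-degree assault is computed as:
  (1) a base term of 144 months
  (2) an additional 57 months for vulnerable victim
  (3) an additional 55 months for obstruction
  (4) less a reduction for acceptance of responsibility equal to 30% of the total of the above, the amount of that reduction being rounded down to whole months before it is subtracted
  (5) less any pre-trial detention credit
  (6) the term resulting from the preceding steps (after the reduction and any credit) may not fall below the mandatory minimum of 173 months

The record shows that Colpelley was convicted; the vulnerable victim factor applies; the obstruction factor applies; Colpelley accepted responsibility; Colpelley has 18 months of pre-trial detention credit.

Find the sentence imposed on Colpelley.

Sentence: 173 months

Vulnerable victim enhancement: +57 months
Obstruction enhancement: +55 months
Adjusted term: 144 months + 57 months + 55 months = 256 months
Acceptance of responsibility reduction: 30% of 256 months = 76 months (rounded down)
After reduction: 256 − 76 = 180 months
Less pre-trial detention credit: 180 months − 18 months = 162 months
Minimum 173 months: 162 months is below the minimum → 173 months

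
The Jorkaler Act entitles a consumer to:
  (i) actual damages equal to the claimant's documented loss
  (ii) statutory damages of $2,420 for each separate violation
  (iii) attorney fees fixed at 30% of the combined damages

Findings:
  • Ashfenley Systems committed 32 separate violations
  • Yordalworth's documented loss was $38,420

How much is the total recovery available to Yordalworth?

$150,618

Statutory damages: 32 × $2,420 = $77,440
Combined damages: $38,420 + $77,440 = $115,860
Attorney fees: 30% of $115,860 = $34,758
Total recovery: $115,860 + $34,758 = $150,618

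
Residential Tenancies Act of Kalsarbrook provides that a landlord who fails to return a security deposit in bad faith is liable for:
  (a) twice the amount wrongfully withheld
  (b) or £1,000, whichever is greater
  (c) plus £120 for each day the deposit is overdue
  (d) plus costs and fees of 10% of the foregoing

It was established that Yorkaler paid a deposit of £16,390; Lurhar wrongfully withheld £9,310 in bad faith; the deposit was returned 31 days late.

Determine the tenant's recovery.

Recovery: £24,574

Doubled: 2 × £9,310 = £18,620
Minimum £1,000: £18,620 meets the minimum, no increase.
Late-return penalty: 31 × £120 = £3,720
Damages plus late penalty: £18,620 + £3,720 = £22,340
Costs and fees: 10% of £22,340 = £2,234
Total recovery: £22,340 + £2,234 = £24,574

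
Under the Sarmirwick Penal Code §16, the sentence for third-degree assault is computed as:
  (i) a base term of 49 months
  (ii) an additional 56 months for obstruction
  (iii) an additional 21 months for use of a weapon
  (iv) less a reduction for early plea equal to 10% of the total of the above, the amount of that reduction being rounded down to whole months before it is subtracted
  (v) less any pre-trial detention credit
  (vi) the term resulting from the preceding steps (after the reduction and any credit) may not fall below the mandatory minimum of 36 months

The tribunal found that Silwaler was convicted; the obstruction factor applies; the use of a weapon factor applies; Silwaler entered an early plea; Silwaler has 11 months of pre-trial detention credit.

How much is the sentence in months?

Sentence: 103 months

Obstruction enhancement: +56 months
Use of a weapon enhancement: +21 months
Adjusted term: 49 months + 56 months + 21 months = 126 months
Early plea reduction: 10% of 126 months = 12 months (rounded down)
After reduction: 126 − 12 = 114 months
Less pre-trial detention credit: 114 months − 11 months = 103 months
Minimum 36 months: 103 months meets the minimum, no increase.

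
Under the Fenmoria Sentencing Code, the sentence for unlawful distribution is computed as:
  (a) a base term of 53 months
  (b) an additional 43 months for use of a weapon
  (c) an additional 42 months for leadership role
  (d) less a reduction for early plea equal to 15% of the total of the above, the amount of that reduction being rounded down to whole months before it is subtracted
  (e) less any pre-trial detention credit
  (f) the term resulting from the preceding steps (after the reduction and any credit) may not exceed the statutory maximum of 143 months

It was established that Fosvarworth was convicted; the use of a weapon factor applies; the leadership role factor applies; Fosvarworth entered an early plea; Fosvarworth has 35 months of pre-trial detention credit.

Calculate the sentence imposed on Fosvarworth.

Use of a weapon enhancement: +43 months
Leadership role enhancement: +42 months
Adjusted term: 53 months + 43 months + 42 months = 138 months
Early plea reduction: 15% of 138 months = 20 months (rounded down)
After reduction: 138 − 20 = 118 months
Less pre-trial detention credit: 118 months − 35 months = 83 months
Cap at 143 months: 83 months is within the cap, no reduction.

83 months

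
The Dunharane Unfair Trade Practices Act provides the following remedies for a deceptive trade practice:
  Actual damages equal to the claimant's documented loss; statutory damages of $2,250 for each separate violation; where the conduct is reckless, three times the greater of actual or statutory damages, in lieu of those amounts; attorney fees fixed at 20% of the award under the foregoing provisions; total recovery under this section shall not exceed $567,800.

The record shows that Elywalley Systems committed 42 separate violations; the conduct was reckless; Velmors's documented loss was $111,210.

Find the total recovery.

Statutory damages: 42 × $2,250 = $94,500
Greater of actual damages ($111,210) or statutory damages ($94,500): $111,210
Trebled: 3 × $111,210 = $333,630
Attorney fees: 20% of $333,630 = $66,726
Total before cap: $333,630 + $66,726 = $400,356
Cap at $567,800: $400,356 is within the cap, no reduction.

Total recovery: $400,356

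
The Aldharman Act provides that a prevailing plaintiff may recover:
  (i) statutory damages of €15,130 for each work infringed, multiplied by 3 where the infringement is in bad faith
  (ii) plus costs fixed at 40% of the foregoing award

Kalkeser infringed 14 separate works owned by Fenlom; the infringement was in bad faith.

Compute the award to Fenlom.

Statutory damages: 14 × €15,130 = €211,820
Trebled: 3 × €211,820 = €635,460
Costs: 40% of €635,460 = €254,184
Award plus costs: €635,460 + €254,184 = €889,644

€889,644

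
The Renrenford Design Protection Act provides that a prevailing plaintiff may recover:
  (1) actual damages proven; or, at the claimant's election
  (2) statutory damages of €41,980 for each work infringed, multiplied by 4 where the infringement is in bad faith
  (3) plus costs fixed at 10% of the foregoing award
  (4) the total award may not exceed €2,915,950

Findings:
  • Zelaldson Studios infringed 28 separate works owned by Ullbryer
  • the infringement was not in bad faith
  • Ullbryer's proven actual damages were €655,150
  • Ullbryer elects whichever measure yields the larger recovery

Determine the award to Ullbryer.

Statutory damages: 28 × €41,980 = €1,175,440
Infringement not in bad faith: no ×4 enhancement.
Greater of actual damages (€655,150) or statutory damages (€1,175,440): €1,175,440
Costs: 10% of €1,175,440 = €117,544
Award plus costs: €1,175,440 + €117,544 = €1,292,984
Cap at €2,915,950: €1,292,984 is within the cap, no reduction.

€1,292,984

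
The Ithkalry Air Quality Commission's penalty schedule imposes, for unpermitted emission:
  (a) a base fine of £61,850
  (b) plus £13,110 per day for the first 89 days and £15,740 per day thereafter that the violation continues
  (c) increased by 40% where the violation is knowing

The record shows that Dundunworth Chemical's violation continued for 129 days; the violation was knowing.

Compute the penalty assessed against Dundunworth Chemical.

First 89 days: 89 × £13,110 = £1,166,790
Remaining days: (129 − 89) × £15,740 = £629,600
Per-day component: £1,166,790 + £629,600 = £1,796,390
Base plus per-day: £61,850 + £1,796,390 = £1,858,240
Enhancement: 40% of £1,858,240 = £743,296
Enhanced fine: £1,858,240 + £743,296 = £2,601,536

£2,601,536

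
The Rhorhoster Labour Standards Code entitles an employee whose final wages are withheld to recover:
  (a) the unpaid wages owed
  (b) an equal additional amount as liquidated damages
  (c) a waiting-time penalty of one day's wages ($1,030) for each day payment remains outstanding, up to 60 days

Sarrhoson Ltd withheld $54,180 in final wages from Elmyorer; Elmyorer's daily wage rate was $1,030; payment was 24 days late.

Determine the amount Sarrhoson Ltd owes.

$133,080

Liquidated damages (equal amount): $54,180
Penalty days: min(24, 60) = 24
Waiting-time penalty: 24 × $1,030 = $24,720
Total award: $54,180 + $54,180 + $24,720 = $133,080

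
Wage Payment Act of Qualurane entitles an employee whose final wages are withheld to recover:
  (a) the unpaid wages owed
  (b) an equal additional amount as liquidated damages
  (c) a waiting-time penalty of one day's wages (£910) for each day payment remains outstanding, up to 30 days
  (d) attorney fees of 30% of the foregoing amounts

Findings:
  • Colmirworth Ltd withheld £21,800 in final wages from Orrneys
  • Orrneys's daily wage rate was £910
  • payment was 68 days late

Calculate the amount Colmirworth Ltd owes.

£92,170

Liquidated damages (equal amount): £21,800
Penalty days: min(68, 30) = 30
Waiting-time penalty: 30 × £910 = £27,300
Subtotal: £21,800 + £21,800 + £27,300 = £70,900
Attorney fees: 30% of £70,900 = £21,270
Total award: £70,900 + £21,270 = £92,170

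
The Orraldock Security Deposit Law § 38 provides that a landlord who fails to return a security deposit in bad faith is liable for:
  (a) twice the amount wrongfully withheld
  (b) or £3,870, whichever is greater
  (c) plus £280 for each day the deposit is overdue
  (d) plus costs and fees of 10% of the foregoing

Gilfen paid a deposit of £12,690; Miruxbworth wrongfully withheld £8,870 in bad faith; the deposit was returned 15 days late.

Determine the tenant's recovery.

£24,134

Doubled: 2 × £8,870 = £17,740
Minimum £3,870: £17,740 meets the minimum, no increase.
Late-return penalty: 15 × £280 = £4,200
Damages plus late penalty: £17,740 + £4,200 = £21,940
Costs and fees: 10% of £21,940 = £2,194
Total recovery: £21,940 + £2,194 = £24,134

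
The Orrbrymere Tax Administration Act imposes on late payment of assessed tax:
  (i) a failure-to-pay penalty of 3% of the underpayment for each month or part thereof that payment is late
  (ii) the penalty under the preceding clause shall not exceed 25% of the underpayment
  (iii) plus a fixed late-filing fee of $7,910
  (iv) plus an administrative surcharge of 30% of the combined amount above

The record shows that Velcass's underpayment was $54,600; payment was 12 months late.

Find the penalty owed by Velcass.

Accrued rate: 3% × 12 = 36%, capped at 25% → 25%
Failure-to-pay penalty: 25% of $54,600 = $13,650
Penalty before surcharge: $13,650 + $7,910 = $21,560
Administrative surcharge: 30% of $21,560 = $6,468
Total penalty: $21,560 + $6,468 = $28,028

$28,028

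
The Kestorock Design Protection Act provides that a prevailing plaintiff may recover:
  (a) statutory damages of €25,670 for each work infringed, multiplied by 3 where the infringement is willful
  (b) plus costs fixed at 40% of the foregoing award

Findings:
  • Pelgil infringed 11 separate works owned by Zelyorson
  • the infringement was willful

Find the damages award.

€1,185,954

Statutory damages: 11 × €25,670 = €282,370
Trebled: 3 × €282,370 = €847,110
Costs: 40% of €847,110 = €338,844
Award plus costs: €847,110 + €338,844 = €1,185,954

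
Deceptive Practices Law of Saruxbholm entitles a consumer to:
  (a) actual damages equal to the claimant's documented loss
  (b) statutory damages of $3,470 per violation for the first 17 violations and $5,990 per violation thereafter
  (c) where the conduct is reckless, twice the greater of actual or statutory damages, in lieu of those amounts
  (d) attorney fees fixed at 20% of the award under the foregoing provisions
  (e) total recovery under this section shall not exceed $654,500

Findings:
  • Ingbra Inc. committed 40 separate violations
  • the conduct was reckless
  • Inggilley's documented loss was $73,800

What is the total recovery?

First 17 violations: 17 × $3,470 = $58,990
Remaining violations: (40 − 17) × $5,990 = $137,770
Statutory damages: $58,990 + $137,770 = $196,760
Greater of actual damages ($73,800) or statutory damages ($196,760): $196,760
Doubled: 2 × $196,760 = $393,520
Attorney fees: 20% of $393,520 = $78,704
Total before cap: $393,520 + $78,704 = $472,224
Cap at $654,500: $472,224 is within the cap, no reduction.

$472,224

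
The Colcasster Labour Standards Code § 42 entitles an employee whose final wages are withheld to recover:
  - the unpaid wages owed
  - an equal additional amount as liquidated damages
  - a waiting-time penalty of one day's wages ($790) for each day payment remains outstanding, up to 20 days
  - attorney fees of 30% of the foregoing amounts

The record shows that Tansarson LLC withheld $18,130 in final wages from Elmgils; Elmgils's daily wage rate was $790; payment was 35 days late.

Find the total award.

Total award: $67,678

Liquidated damages (equal amount): $18,130
Penalty days: min(35, 20) = 20
Waiting-time penalty: 20 × $790 = $15,800
Subtotal: $18,130 + $18,130 + $15,800 = $52,060
Attorney fees: 30% of $52,060 = $15,618
Total award: $52,060 + $15,618 = $67,678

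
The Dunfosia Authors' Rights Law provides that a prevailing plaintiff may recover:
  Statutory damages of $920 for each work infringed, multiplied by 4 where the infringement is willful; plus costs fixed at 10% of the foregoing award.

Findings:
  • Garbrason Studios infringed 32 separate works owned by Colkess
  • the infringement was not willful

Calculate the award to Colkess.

Statutory damages: 32 × $920 = $29,440
Infringement not willful: no ×4 enhancement.
Costs: 10% of $29,440 = $2,944
Award plus costs: $29,440 + $2,944 = $32,384

$32,384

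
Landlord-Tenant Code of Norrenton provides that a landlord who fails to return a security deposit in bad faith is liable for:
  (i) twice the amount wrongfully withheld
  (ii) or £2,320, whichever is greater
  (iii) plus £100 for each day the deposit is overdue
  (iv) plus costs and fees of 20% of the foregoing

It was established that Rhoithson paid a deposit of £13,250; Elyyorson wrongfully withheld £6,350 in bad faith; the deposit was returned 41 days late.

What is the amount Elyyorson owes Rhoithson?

Doubled: 2 × £6,350 = £12,700
Minimum £2,320: £12,700 meets the minimum, no increase.
Late-return penalty: 41 × £100 = £4,100
Damages plus late penalty: £12,700 + £4,100 = £16,800
Costs and fees: 20% of £16,800 = £3,360
Total recovery: £16,800 + £3,360 = £20,160

£20,160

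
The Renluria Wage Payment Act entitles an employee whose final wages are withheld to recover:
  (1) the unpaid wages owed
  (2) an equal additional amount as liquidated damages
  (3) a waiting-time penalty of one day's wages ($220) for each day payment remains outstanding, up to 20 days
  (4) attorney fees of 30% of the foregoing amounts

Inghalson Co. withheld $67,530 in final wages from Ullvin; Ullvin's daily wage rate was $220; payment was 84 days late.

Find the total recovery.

Liquidated damages (equal amount): $67,530
Penalty days: min(84, 20) = 20
Waiting-time penalty: 20 × $220 = $4,400
Subtotal: $67,530 + $67,530 + $4,400 = $139,460
Attorney fees: 30% of $139,460 = $41,838
Total award: $139,460 + $41,838 = $181,298

Total award: $181,298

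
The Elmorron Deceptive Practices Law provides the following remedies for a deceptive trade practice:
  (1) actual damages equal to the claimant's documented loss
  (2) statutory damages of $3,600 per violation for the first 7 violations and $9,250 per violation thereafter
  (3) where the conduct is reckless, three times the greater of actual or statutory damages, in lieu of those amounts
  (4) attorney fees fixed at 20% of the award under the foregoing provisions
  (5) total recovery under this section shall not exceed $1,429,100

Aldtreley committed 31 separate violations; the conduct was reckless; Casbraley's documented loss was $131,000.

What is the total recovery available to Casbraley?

First 7 violations: 7 × $3,600 = $25,200
Remaining violations: (31 − 7) × $9,250 = $222,000
Statutory damages: $25,200 + $222,000 = $247,200
Greater of actual damages ($131,000) or statutory damages ($247,200): $247,200
Trebled: 3 × $247,200 = $741,600
Attorney fees: 20% of $741,600 = $148,320
Total before cap: $741,600 + $148,320 = $889,920
Cap at $1,429,100: $889,920 is within the cap, no reduction.

$889,920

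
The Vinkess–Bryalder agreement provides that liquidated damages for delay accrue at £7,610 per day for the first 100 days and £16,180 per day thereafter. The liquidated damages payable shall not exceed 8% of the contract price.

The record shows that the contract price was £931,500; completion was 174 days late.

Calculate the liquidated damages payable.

Liquidated damages: £74,520

First 100 days: 100 × £7,610 = £761,000
Remaining days: (174 − 100) × £16,180 = £1,197,320
Accrued per-day damages: £761,000 + £1,197,320 = £1,958,320
Cap: 8% of £931,500 = £74,520
Cap at £74,520: £1,958,320 exceeds the cap → £74,520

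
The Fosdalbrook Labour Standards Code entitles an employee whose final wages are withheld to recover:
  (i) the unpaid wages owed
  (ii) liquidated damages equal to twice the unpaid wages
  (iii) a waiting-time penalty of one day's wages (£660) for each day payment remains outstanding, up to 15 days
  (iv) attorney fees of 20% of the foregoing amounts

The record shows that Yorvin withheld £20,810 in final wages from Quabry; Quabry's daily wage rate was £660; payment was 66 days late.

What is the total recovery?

Doubled: 2 × £20,810 = £41,620
Penalty days: min(66, 15) = 15
Waiting-time penalty: 15 × £660 = £9,900
Subtotal: £20,810 + £41,620 + £9,900 = £72,330
Attorney fees: 20% of £72,330 = £14,466
Total award: £72,330 + £14,466 = £86,796

Total award: £86,796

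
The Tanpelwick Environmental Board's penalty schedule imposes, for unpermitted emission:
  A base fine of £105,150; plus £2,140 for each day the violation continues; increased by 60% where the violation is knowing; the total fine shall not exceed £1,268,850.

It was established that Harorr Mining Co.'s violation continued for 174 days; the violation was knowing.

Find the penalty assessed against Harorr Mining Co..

£764,016

Per-day component: 174 × £2,140 = £372,360
Base plus per-day: £105,150 + £372,360 = £477,510
Enhancement: 60% of £477,510 = £286,506
Enhanced fine: £477,510 + £286,506 = £764,016
Cap at £1,268,850: £764,016 is within the cap, no reduction.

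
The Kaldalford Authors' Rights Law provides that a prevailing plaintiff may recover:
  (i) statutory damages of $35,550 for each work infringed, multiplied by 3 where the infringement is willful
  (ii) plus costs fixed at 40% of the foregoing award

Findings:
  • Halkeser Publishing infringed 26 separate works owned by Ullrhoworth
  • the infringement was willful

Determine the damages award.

Statutory damages: 26 × $35,550 = $924,300
Trebled: 3 × $924,300 = $2,772,900
Costs: 40% of $2,772,900 = $1,109,160
Award plus costs: $2,772,900 + $1,109,160 = $3,882,060

$3,882,060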